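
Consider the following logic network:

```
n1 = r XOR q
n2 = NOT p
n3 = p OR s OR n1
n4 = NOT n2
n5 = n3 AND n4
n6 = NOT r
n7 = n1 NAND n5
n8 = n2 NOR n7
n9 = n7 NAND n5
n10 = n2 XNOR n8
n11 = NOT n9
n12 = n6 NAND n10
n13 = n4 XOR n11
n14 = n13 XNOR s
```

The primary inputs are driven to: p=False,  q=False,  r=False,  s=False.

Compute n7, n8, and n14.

n7 = True  n8 = False  n14 = True

n1 = r XOR q = False XOR False = False
n2 = NOT p = NOT False = True
n3 = p OR s OR n1 = False OR False OR False = False
n4 = NOT n2 = NOT True = False
n5 = n3 AND n4 = False AND False = False
n7 = n1 NAND n5 = False NAND False = True
n8 = n2 NOR n7 = True NOR True = False
n9 = n7 NAND n5 = True NAND False = True
n11 = NOT n9 = NOT True = False
n13 = n4 XOR n11 = False XOR False = False
n14 = n13 XNOR s = False XNOR False = True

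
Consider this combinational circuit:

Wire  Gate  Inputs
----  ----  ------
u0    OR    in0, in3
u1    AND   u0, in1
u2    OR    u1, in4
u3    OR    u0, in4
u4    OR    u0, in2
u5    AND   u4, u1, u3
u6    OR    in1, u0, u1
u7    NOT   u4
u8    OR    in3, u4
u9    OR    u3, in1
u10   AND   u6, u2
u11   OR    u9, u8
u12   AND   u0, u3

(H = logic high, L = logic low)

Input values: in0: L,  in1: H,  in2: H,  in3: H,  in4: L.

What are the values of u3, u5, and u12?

u0 = in0 OR in3 = L OR H = H
u1 = u0 AND in1 = H AND H = H
u3 = u0 OR in4 = H OR L = H
u4 = u0 OR in2 = H OR H = H
u5 = u4 AND u1 AND u3 = H AND H AND H = H
u12 = u0 AND u3 = H AND H = H

u3 = H, u5 = H, u12 = H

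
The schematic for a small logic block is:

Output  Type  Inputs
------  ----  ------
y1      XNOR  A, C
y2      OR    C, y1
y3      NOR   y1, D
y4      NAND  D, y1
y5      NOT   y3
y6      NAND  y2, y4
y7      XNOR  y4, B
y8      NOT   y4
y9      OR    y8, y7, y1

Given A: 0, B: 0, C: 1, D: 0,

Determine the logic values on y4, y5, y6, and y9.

y1 = A XNOR C = 0 XNOR 1 = 0
y2 = C OR y1 = 1 OR 0 = 1
y3 = y1 NOR D = 0 NOR 0 = 1
y4 = D NAND y1 = 0 NAND 0 = 1
y5 = NOT y3 = NOT 1 = 0
y6 = y2 NAND y4 = 1 NAND 1 = 0
y7 = y4 XNOR B = 1 XNOR 0 = 0
y8 = NOT y4 = NOT 1 = 0
y9 = y8 OR y7 OR y1 = 0 OR 0 OR 0 = 0

y4 = 1, y5 = 0, y6 = 0, y9 = 0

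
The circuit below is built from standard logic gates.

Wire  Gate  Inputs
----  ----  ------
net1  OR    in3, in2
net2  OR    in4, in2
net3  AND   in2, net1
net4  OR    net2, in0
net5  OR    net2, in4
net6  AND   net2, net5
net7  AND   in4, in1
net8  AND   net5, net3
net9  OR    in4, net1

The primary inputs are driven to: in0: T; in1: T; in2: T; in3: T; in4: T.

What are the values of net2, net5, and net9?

net2 = T, net5 = T, net9 = T

net1 = in3 OR in2 = T OR T = T
net2 = in4 OR in2 = T OR T = T
net5 = net2 OR in4 = T OR T = T
net9 = in4 OR net1 = T OR T = T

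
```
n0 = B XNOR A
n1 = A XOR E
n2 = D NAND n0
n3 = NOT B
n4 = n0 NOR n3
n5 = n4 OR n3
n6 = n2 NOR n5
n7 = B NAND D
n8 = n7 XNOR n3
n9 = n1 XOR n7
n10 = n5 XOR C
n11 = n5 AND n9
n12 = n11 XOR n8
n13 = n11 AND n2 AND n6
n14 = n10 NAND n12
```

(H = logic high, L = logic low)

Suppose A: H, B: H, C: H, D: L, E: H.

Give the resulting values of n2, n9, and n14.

n2 = H  n9 = H  n14 = H

n0 = B XNOR A = H XNOR H = H
n1 = A XOR E = H XOR H = L
n2 = D NAND n0 = L NAND H = H
n3 = NOT B = NOT H = L
n4 = n0 NOR n3 = H NOR L = L
n5 = n4 OR n3 = L OR L = L
n7 = B NAND D = H NAND L = H
n8 = n7 XNOR n3 = H XNOR L = L
n9 = n1 XOR n7 = L XOR H = H
n10 = n5 XOR C = L XOR H = H
n11 = n5 AND n9 = L AND H = L
n12 = n11 XOR n8 = L XOR L = L
n14 = n10 NAND n12 = H NAND L = H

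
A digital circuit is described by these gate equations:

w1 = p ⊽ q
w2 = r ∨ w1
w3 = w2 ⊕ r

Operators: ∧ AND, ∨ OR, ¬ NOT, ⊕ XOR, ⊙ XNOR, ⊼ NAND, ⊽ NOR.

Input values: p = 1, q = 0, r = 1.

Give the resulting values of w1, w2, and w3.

w1 = p NOR q = 1 NOR 0 = 0
w2 = r OR w1 = 1 OR 0 = 1
w3 = w2 XOR r = 1 XOR 1 = 0

w1 = 0, w2 = 1, w3 = 0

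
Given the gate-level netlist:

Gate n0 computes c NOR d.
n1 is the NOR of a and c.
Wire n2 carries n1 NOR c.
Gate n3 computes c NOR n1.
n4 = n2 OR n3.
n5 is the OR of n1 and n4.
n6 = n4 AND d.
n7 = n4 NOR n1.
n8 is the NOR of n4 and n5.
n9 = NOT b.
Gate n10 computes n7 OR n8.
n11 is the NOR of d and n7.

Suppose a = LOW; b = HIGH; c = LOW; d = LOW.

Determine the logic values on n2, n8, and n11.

n1 = a NOR c = LOW NOR LOW = HIGH
n2 = n1 NOR c = HIGH NOR LOW = LOW
n3 = c NOR n1 = LOW NOR HIGH = LOW
n4 = n2 OR n3 = LOW OR LOW = LOW
n5 = n1 OR n4 = HIGH OR LOW = HIGH
n7 = n4 NOR n1 = LOW NOR HIGH = LOW
n8 = n4 NOR n5 = LOW NOR HIGH = LOW
n11 = d NOR n7 = LOW NOR LOW = HIGH

n2 = LOW, n8 = LOW, n11 = HIGH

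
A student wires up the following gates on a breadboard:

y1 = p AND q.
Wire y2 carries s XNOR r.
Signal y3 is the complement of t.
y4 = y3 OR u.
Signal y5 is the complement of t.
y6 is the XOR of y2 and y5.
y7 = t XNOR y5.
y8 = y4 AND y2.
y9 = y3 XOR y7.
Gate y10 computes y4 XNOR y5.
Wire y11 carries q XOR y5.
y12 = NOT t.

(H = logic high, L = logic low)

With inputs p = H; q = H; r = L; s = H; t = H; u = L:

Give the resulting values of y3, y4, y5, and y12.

y3 = L; y4 = L; y5 = L; y12 = L

y3 = NOT t = NOT H = L
y4 = y3 OR u = L OR L = L
y5 = NOT t = NOT H = L
y12 = NOT t = NOT H = L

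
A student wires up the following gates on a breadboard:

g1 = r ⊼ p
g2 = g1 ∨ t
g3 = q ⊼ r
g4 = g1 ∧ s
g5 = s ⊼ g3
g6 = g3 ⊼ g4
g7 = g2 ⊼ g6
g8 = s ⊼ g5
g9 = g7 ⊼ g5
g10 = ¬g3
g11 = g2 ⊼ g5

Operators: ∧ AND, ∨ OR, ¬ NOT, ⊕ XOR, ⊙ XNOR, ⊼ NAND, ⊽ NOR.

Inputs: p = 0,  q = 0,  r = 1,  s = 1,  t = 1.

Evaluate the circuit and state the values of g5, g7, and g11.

g1 = r NAND p = 1 NAND 0 = 1
g2 = g1 OR t = 1 OR 1 = 1
g3 = q NAND r = 0 NAND 1 = 1
g4 = g1 AND s = 1 AND 1 = 1
g5 = s NAND g3 = 1 NAND 1 = 0
g6 = g3 NAND g4 = 1 NAND 1 = 0
g7 = g2 NAND g6 = 1 NAND 0 = 1
g11 = g2 NAND g5 = 1 NAND 0 = 1

g5 = 0, g7 = 1, g11 = 1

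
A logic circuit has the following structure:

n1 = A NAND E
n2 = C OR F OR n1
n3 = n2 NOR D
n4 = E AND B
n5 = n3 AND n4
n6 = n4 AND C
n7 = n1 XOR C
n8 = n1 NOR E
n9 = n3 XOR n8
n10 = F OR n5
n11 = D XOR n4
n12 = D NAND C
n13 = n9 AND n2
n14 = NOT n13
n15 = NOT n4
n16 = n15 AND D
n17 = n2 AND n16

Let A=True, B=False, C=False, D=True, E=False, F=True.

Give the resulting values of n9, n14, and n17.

n1 = A NAND E = True NAND False = True
n2 = C OR F OR n1 = False OR True OR True = True
n3 = n2 NOR D = True NOR True = False
n4 = E AND B = False AND False = False
n8 = n1 NOR E = True NOR False = False
n9 = n3 XOR n8 = False XOR False = False
n13 = n9 AND n2 = False AND True = False
n14 = NOT n13 = NOT False = True
n15 = NOT n4 = NOT False = True
n16 = n15 AND D = True AND True = True
n17 = n2 AND n16 = True AND True = True

n9 = False; n14 = True; n17 = True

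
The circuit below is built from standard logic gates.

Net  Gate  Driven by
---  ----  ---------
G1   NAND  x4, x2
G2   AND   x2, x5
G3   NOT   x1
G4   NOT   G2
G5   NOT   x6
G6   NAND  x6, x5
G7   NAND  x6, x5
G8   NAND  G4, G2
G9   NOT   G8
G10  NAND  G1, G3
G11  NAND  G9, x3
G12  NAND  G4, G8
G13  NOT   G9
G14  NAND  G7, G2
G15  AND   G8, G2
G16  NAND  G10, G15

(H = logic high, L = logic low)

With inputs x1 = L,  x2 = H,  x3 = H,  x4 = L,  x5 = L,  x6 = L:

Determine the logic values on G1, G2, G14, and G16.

G1 = H; G2 = L; G14 = H; G16 = H

G1 = x4 NAND x2 = L NAND H = H
G2 = x2 AND x5 = H AND L = L
G3 = NOT x1 = NOT L = H
G4 = NOT G2 = NOT L = H
G7 = x6 NAND x5 = L NAND L = H
G8 = G4 NAND G2 = H NAND L = H
G10 = G1 NAND G3 = H NAND H = L
G14 = G7 NAND G2 = H NAND L = H
G15 = G8 AND G2 = H AND L = L
G16 = G10 NAND G15 = L NAND L = H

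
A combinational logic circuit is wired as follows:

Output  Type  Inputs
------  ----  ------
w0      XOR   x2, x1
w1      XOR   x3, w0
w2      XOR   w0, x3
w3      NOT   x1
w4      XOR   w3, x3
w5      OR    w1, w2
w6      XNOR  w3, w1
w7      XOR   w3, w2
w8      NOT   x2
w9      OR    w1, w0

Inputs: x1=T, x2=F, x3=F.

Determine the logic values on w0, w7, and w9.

w0 = T; w7 = T; w9 = T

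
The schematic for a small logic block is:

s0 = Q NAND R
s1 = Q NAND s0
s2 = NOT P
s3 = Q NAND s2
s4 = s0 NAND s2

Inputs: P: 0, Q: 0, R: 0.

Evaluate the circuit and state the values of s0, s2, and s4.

s0 = 1, s2 = 1, s4 = 0

s0 = Q NAND R = 0 NAND 0 = 1
s2 = NOT P = NOT 0 = 1
s4 = s0 NAND s2 = 1 NAND 1 = 0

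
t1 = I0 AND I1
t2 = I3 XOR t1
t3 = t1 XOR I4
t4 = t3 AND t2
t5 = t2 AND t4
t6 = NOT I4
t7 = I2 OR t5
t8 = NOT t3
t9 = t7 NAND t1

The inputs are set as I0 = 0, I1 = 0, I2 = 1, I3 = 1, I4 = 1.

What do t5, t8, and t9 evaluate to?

t5 = 1, t8 = 0, t9 = 1

t1 = I0 AND I1 = 0 AND 0 = 0
t2 = I3 XOR t1 = 1 XOR 0 = 1
t3 = t1 XOR I4 = 0 XOR 1 = 1
t4 = t3 AND t2 = 1 AND 1 = 1
t5 = t2 AND t4 = 1 AND 1 = 1
t7 = I2 OR t5 = 1 OR 1 = 1
t8 = NOT t3 = NOT 1 = 0
t9 = t7 NAND t1 = 1 NAND 0 = 1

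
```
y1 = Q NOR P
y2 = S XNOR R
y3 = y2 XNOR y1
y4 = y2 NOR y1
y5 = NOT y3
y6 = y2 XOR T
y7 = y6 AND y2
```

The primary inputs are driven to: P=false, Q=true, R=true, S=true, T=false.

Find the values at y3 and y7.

y3 = false  y7 = true

y1 = Q NOR P = true NOR false = false
y2 = S XNOR R = true XNOR true = true
y3 = y2 XNOR y1 = true XNOR false = false
y6 = y2 XOR T = true XOR false = true
y7 = y6 AND y2 = true AND true = true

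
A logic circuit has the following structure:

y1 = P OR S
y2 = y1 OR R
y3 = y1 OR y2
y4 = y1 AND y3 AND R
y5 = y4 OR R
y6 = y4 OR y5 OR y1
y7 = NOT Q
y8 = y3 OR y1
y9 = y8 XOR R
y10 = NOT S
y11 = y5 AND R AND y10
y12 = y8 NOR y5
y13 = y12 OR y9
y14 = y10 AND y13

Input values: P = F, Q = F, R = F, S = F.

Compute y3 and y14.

y3 = F; y14 = T

y1 = P OR S = F OR F = F
y2 = y1 OR R = F OR F = F
y3 = y1 OR y2 = F OR F = F
y4 = y1 AND y3 AND R = F AND F AND F = F
y5 = y4 OR R = F OR F = F
y8 = y3 OR y1 = F OR F = F
y9 = y8 XOR R = F XOR F = F
y10 = NOT S = NOT F = T
y12 = y8 NOR y5 = F NOR F = T
y13 = y12 OR y9 = T OR F = T
y14 = y10 AND y13 = T AND T = T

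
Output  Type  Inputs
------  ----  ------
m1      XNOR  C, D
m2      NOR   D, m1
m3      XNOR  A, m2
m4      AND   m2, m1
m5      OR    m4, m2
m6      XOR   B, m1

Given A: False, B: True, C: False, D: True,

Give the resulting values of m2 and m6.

m2 = False; m6 = True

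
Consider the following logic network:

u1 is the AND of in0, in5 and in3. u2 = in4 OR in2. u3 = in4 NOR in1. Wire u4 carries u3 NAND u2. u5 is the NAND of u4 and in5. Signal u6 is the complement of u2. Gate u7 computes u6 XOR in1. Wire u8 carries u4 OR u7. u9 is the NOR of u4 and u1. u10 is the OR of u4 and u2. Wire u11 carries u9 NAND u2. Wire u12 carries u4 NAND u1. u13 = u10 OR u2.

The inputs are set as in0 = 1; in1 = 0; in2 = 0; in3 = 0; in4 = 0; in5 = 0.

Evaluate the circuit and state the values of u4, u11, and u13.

u4 = 1  u11 = 1  u13 = 1

u1 = in0 AND in5 AND in3 = 1 AND 0 AND 0 = 0
u2 = in4 OR in2 = 0 OR 0 = 0
u3 = in4 NOR in1 = 0 NOR 0 = 1
u4 = u3 NAND u2 = 1 NAND 0 = 1
u9 = u4 NOR u1 = 1 NOR 0 = 0
u10 = u4 OR u2 = 1 OR 0 = 1
u11 = u9 NAND u2 = 0 NAND 0 = 1
u13 = u10 OR u2 = 1 OR 0 = 1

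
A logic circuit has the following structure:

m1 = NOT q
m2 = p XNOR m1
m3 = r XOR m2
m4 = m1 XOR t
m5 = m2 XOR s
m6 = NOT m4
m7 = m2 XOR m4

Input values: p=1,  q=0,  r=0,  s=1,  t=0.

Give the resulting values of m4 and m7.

m1 = NOT q = NOT 0 = 1
m2 = p XNOR m1 = 1 XNOR 1 = 1
m4 = m1 XOR t = 1 XOR 0 = 1
m7 = m2 XOR m4 = 1 XOR 1 = 0

m4 = 1  m7 = 0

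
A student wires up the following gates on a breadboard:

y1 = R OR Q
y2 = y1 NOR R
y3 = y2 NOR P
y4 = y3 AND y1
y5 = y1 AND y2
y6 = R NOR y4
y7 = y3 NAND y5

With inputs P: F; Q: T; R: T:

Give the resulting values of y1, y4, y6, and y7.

y1 = T, y4 = T, y6 = F, y7 = T

y1 = R OR Q = T OR T = T
y2 = y1 NOR R = T NOR T = F
y3 = y2 NOR P = F NOR F = T
y4 = y3 AND y1 = T AND T = T
y5 = y1 AND y2 = T AND F = F
y6 = R NOR y4 = T NOR T = F
y7 = y3 NAND y5 = T NAND F = T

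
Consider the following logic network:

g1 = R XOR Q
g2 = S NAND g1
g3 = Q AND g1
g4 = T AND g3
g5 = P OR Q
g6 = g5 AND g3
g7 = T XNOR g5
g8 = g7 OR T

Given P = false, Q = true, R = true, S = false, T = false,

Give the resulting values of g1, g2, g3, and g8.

g1 = false  g2 = true  g3 = false  g8 = false

g1 = R XOR Q = true XOR true = false
g2 = S NAND g1 = false NAND false = true
g3 = Q AND g1 = true AND false = false
g5 = P OR Q = false OR true = true
g7 = T XNOR g5 = false XNOR true = false
g8 = g7 OR T = false OR false = false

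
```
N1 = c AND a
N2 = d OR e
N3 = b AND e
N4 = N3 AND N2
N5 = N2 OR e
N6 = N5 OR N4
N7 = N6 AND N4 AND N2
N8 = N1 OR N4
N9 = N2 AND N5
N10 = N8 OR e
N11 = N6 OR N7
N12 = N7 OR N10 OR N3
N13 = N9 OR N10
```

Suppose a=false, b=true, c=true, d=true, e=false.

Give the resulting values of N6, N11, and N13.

N6 = true, N11 = true, N13 = true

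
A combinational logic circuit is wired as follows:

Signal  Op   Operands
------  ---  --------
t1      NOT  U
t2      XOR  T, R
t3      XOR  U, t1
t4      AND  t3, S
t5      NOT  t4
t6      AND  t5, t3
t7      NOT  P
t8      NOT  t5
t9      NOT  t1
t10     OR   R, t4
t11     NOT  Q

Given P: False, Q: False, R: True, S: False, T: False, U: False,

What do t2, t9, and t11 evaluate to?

t2 = True; t9 = False; t11 = True

t1 = NOT U = NOT False = True
t2 = T XOR R = False XOR True = True
t9 = NOT t1 = NOT True = False
t11 = NOT Q = NOT False = True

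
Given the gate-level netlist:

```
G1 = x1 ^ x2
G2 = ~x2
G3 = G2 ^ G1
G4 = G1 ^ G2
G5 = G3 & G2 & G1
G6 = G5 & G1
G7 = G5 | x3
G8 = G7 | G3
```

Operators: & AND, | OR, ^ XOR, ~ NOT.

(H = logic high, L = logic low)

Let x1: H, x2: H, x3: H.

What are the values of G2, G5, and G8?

G1 = x1 XOR x2 = H XOR H = L
G2 = NOT x2 = NOT H = L
G3 = G2 XOR G1 = L XOR L = L
G5 = G3 AND G2 AND G1 = L AND L AND L = L
G7 = G5 OR x3 = L OR H = H
G8 = G7 OR G3 = H OR L = H

G2 = L  G5 = L  G8 = H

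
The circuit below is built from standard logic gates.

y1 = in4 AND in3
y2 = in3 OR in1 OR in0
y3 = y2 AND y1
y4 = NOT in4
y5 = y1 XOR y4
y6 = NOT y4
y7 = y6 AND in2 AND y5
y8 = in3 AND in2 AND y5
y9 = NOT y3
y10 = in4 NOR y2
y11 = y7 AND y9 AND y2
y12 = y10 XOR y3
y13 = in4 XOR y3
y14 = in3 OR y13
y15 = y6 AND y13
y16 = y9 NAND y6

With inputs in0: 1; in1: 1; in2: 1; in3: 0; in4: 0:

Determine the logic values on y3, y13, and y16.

y3 = 0; y13 = 0; y16 = 1

y1 = in4 AND in3 = 0 AND 0 = 0
y2 = in3 OR in1 OR in0 = 0 OR 1 OR 1 = 1
y3 = y2 AND y1 = 1 AND 0 = 0
y4 = NOT in4 = NOT 0 = 1
y6 = NOT y4 = NOT 1 = 0
y9 = NOT y3 = NOT 0 = 1
y13 = in4 XOR y3 = 0 XOR 0 = 0
y16 = y9 NAND y6 = 1 NAND 0 = 1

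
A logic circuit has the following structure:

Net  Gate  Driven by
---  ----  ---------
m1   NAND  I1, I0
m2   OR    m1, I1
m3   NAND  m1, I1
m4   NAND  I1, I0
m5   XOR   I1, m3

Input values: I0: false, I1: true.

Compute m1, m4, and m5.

m1 = I1 NAND I0 = true NAND false = true
m3 = m1 NAND I1 = true NAND true = false
m4 = I1 NAND I0 = true NAND false = true
m5 = I1 XOR m3 = true XOR false = true

m1 = true; m4 = true; m5 = true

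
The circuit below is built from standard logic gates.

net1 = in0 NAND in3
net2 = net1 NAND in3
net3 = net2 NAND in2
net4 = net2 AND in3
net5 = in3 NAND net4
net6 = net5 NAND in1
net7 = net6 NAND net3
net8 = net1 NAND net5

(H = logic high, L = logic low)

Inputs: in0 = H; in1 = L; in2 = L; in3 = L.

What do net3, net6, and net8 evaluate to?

net3 = H  net6 = H  net8 = L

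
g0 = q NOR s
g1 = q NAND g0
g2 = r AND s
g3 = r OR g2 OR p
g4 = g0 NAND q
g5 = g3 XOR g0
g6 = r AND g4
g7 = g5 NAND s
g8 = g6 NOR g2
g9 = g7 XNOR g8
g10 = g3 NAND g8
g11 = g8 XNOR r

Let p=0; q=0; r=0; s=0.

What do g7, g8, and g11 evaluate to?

g0 = q NOR s = 0 NOR 0 = 1
g2 = r AND s = 0 AND 0 = 0
g3 = r OR g2 OR p = 0 OR 0 OR 0 = 0
g4 = g0 NAND q = 1 NAND 0 = 1
g5 = g3 XOR g0 = 0 XOR 1 = 1
g6 = r AND g4 = 0 AND 1 = 0
g7 = g5 NAND s = 1 NAND 0 = 1
g8 = g6 NOR g2 = 0 NOR 0 = 1
g11 = g8 XNOR r = 1 XNOR 0 = 0

g7 = 1, g8 = 1, g11 = 0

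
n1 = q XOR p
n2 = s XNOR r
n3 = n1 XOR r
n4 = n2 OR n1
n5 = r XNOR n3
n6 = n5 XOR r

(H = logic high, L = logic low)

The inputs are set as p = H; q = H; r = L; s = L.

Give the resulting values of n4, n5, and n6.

n4 = H; n5 = H; n6 = H

n1 = q XOR p = H XOR H = L
n2 = s XNOR r = L XNOR L = H
n3 = n1 XOR r = L XOR L = L
n4 = n2 OR n1 = H OR L = H
n5 = r XNOR n3 = L XNOR L = H
n6 = n5 XOR r = H XOR L = H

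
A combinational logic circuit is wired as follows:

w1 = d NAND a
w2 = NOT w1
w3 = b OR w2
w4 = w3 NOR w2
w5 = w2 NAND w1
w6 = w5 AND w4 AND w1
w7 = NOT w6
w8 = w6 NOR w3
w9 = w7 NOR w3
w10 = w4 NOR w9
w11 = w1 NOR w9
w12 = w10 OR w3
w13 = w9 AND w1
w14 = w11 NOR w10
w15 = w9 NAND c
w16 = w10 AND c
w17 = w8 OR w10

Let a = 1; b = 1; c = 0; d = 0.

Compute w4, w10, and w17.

w4 = 0  w10 = 1  w17 = 1

w1 = d NAND a = 0 NAND 1 = 1
w2 = NOT w1 = NOT 1 = 0
w3 = b OR w2 = 1 OR 0 = 1
w4 = w3 NOR w2 = 1 NOR 0 = 0
w5 = w2 NAND w1 = 0 NAND 1 = 1
w6 = w5 AND w4 AND w1 = 1 AND 0 AND 1 = 0
w7 = NOT w6 = NOT 0 = 1
w8 = w6 NOR w3 = 0 NOR 1 = 0
w9 = w7 NOR w3 = 1 NOR 1 = 0
w10 = w4 NOR w9 = 0 NOR 0 = 1
w17 = w8 OR w10 = 0 OR 1 = 1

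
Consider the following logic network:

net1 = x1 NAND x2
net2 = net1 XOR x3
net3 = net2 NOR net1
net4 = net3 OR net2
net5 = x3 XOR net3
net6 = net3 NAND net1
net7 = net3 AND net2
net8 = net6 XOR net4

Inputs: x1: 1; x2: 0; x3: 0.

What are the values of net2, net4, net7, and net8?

net2 = 1, net4 = 1, net7 = 0, net8 = 0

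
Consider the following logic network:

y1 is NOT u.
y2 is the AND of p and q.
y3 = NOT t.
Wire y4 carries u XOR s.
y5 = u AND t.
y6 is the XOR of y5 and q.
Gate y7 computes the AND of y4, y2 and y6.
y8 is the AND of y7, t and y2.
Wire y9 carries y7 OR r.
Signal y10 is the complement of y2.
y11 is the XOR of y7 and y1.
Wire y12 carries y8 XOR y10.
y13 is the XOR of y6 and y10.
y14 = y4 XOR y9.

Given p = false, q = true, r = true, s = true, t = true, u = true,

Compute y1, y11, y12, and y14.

y1 = false  y11 = false  y12 = true  y14 = true

y1 = NOT u = NOT true = false
y2 = p AND q = false AND true = false
y4 = u XOR s = true XOR true = false
y5 = u AND t = true AND true = true
y6 = y5 XOR q = true XOR true = false
y7 = y4 AND y2 AND y6 = false AND false AND false = false
y8 = y7 AND t AND y2 = false AND true AND false = false
y9 = y7 OR r = false OR true = true
y10 = NOT y2 = NOT false = true
y11 = y7 XOR y1 = false XOR false = false
y12 = y8 XOR y10 = false XOR true = true
y14 = y4 XOR y9 = false XOR true = true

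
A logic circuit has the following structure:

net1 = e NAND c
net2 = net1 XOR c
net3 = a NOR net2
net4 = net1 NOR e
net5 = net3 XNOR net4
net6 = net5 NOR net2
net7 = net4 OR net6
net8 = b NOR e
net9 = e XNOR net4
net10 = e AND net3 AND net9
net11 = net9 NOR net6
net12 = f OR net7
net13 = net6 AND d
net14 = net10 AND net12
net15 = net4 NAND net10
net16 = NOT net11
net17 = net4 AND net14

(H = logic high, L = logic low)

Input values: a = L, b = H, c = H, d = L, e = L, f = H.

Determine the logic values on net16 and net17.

net1 = e NAND c = L NAND H = H
net2 = net1 XOR c = H XOR H = L
net3 = a NOR net2 = L NOR L = H
net4 = net1 NOR e = H NOR L = L
net5 = net3 XNOR net4 = H XNOR L = L
net6 = net5 NOR net2 = L NOR L = H
net7 = net4 OR net6 = L OR H = H
net9 = e XNOR net4 = L XNOR L = H
net10 = e AND net3 AND net9 = L AND H AND H = L
net11 = net9 NOR net6 = H NOR H = L
net12 = f OR net7 = H OR H = H
net14 = net10 AND net12 = L AND H = L
net16 = NOT net11 = NOT L = H
net17 = net4 AND net14 = L AND L = L

net16 = H; net17 = L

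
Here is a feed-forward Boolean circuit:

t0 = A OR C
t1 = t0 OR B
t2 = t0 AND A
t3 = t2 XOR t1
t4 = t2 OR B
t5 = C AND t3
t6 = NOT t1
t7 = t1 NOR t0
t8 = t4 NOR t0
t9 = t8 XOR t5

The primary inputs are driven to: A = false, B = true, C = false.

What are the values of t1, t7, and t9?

t1 = true  t7 = false  t9 = false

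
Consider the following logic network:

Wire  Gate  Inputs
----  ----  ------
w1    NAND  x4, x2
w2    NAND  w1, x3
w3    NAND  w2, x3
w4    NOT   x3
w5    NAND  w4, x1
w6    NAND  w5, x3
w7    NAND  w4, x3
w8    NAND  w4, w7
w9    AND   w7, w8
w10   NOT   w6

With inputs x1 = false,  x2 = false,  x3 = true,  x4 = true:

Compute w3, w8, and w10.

w1 = x4 NAND x2 = true NAND false = true
w2 = w1 NAND x3 = true NAND true = false
w3 = w2 NAND x3 = false NAND true = true
w4 = NOT x3 = NOT true = false
w5 = w4 NAND x1 = false NAND false = true
w6 = w5 NAND x3 = true NAND true = false
w7 = w4 NAND x3 = false NAND true = true
w8 = w4 NAND w7 = false NAND true = true
w10 = NOT w6 = NOT false = true

w3 = true  w8 = true  w10 = true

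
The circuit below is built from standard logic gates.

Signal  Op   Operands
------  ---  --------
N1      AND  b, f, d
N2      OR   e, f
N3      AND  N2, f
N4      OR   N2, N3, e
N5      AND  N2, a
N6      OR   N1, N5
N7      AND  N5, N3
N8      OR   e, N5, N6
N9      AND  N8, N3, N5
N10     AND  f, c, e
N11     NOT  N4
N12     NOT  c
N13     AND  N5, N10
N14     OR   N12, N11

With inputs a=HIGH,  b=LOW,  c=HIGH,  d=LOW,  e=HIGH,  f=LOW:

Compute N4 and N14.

N4 = HIGH; N14 = LOW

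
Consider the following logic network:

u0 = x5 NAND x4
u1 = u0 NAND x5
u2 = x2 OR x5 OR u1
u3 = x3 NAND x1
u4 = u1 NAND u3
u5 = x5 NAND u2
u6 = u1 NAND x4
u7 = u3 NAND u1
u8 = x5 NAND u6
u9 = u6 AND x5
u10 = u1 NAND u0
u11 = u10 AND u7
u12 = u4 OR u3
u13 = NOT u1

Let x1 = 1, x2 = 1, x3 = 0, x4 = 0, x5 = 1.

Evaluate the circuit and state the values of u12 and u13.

u12 = 1, u13 = 1

u0 = x5 NAND x4 = 1 NAND 0 = 1
u1 = u0 NAND x5 = 1 NAND 1 = 0
u3 = x3 NAND x1 = 0 NAND 1 = 1
u4 = u1 NAND u3 = 0 NAND 1 = 1
u12 = u4 OR u3 = 1 OR 1 = 1
u13 = NOT u1 = NOT 0 = 1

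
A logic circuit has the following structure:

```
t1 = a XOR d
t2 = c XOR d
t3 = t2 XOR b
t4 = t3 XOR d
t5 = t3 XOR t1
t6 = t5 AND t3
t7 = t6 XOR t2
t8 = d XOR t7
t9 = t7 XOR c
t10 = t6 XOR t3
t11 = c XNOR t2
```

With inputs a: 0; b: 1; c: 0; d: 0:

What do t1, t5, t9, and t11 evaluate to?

t1 = a XOR d = 0 XOR 0 = 0
t2 = c XOR d = 0 XOR 0 = 0
t3 = t2 XOR b = 0 XOR 1 = 1
t5 = t3 XOR t1 = 1 XOR 0 = 1
t6 = t5 AND t3 = 1 AND 1 = 1
t7 = t6 XOR t2 = 1 XOR 0 = 1
t9 = t7 XOR c = 1 XOR 0 = 1
t11 = c XNOR t2 = 0 XNOR 0 = 1

t1 = 0; t5 = 1; t9 = 1; t11 = 1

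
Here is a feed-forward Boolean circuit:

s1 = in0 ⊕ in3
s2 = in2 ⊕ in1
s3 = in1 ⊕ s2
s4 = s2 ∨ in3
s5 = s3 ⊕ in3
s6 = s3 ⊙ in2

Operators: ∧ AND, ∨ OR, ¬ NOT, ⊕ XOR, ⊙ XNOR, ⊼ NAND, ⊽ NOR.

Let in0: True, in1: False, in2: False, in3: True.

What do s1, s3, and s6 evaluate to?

s1 = in0 XOR in3 = True XOR True = False
s2 = in2 XOR in1 = False XOR False = False
s3 = in1 XOR s2 = False XOR False = False
s6 = s3 XNOR in2 = False XNOR False = True

s1 = False  s3 = False  s6 = True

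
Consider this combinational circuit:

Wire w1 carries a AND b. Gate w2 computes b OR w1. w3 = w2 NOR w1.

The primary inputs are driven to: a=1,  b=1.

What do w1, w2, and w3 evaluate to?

w1 = 1, w2 = 1, w3 = 0

w1 = a AND b = 1 AND 1 = 1
w2 = b OR w1 = 1 OR 1 = 1
w3 = w2 NOR w1 = 1 NOR 1 = 0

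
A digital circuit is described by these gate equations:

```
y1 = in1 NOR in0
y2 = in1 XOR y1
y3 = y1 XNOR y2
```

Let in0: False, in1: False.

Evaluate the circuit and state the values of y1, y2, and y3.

y1 = in1 NOR in0 = False NOR False = True
y2 = in1 XOR y1 = False XOR True = True
y3 = y1 XNOR y2 = True XNOR True = True

y1 = True; y2 = True; y3 = True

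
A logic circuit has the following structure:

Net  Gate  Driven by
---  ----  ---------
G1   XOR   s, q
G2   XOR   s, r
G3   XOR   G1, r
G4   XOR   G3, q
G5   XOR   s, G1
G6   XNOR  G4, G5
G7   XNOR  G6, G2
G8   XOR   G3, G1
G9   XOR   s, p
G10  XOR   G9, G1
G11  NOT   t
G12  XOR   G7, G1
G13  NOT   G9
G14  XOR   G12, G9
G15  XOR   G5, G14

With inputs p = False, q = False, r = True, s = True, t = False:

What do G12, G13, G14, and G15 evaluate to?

G12 = True; G13 = False; G14 = False; G15 = False

G1 = s XOR q = True XOR False = True
G2 = s XOR r = True XOR True = False
G3 = G1 XOR r = True XOR True = False
G4 = G3 XOR q = False XOR False = False
G5 = s XOR G1 = True XOR True = False
G6 = G4 XNOR G5 = False XNOR False = True
G7 = G6 XNOR G2 = True XNOR False = False
G9 = s XOR p = True XOR False = True
G12 = G7 XOR G1 = False XOR True = True
G13 = NOT G9 = NOT True = False
G14 = G12 XOR G9 = True XOR True = False
G15 = G5 XOR G14 = False XOR False = False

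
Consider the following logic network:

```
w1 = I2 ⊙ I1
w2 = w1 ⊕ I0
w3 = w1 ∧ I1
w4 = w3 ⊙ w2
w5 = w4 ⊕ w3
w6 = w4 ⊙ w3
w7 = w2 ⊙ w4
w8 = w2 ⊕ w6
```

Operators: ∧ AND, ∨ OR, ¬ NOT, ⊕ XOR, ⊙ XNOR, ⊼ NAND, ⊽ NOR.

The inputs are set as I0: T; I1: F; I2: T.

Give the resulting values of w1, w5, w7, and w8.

w1 = F  w5 = F  w7 = F  w8 = F

w1 = I2 XNOR I1 = T XNOR F = F
w2 = w1 XOR I0 = F XOR T = T
w3 = w1 AND I1 = F AND F = F
w4 = w3 XNOR w2 = F XNOR T = F
w5 = w4 XOR w3 = F XOR F = F
w6 = w4 XNOR w3 = F XNOR F = T
w7 = w2 XNOR w4 = T XNOR F = F
w8 = w2 XOR w6 = T XOR T = F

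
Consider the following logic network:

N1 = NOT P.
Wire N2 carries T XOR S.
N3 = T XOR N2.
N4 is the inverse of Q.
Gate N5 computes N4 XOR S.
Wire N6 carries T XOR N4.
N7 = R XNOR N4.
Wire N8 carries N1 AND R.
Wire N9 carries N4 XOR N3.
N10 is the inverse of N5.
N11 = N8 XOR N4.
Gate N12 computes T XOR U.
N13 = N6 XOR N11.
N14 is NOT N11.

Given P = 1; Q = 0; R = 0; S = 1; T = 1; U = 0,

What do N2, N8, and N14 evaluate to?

N2 = 0  N8 = 0  N14 = 0

N1 = NOT P = NOT 1 = 0
N2 = T XOR S = 1 XOR 1 = 0
N4 = NOT Q = NOT 0 = 1
N8 = N1 AND R = 0 AND 0 = 0
N11 = N8 XOR N4 = 0 XOR 1 = 1
N14 = NOT N11 = NOT 1 = 0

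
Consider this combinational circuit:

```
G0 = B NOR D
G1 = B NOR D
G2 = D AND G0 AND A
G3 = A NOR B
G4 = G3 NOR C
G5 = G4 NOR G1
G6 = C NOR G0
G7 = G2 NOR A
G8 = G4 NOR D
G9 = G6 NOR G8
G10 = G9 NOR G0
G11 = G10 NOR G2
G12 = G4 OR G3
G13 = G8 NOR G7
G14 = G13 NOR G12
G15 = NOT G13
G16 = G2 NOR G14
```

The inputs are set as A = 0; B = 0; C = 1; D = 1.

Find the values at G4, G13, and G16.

G0 = B NOR D = 0 NOR 1 = 0
G2 = D AND G0 AND A = 1 AND 0 AND 0 = 0
G3 = A NOR B = 0 NOR 0 = 1
G4 = G3 NOR C = 1 NOR 1 = 0
G7 = G2 NOR A = 0 NOR 0 = 1
G8 = G4 NOR D = 0 NOR 1 = 0
G12 = G4 OR G3 = 0 OR 1 = 1
G13 = G8 NOR G7 = 0 NOR 1 = 0
G14 = G13 NOR G12 = 0 NOR 1 = 0
G16 = G2 NOR G14 = 0 NOR 0 = 1

G4 = 0  G13 = 0  G16 = 1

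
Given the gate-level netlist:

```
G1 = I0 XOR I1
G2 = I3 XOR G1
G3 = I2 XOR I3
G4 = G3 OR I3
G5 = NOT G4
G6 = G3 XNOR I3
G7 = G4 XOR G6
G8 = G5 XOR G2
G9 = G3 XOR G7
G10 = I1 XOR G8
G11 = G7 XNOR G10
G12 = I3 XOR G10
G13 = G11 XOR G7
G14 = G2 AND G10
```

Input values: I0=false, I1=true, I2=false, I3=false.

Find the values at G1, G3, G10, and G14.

G1 = I0 XOR I1 = false XOR true = true
G2 = I3 XOR G1 = false XOR true = true
G3 = I2 XOR I3 = false XOR false = false
G4 = G3 OR I3 = false OR false = false
G5 = NOT G4 = NOT false = true
G8 = G5 XOR G2 = true XOR true = false
G10 = I1 XOR G8 = true XOR false = true
G14 = G2 AND G10 = true AND true = true

G1 = true  G3 = false  G10 = true  G14 = true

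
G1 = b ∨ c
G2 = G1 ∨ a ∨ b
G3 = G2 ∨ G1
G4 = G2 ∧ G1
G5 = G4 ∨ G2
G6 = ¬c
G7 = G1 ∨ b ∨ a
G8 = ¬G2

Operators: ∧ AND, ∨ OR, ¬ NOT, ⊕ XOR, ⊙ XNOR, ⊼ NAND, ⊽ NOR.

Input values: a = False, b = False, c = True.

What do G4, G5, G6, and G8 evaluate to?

G4 = True, G5 = True, G6 = False, G8 = False

G1 = b OR c = False OR True = True
G2 = G1 OR a OR b = True OR False OR False = True
G4 = G2 AND G1 = True AND True = True
G5 = G4 OR G2 = True OR True = True
G6 = NOT c = NOT True = False
G8 = NOT G2 = NOT True = False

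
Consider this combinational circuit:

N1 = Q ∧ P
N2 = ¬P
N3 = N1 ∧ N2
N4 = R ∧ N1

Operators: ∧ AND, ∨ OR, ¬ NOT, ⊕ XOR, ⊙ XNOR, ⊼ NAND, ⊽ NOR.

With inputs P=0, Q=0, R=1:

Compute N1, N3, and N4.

N1 = 0, N3 = 0, N4 = 0

N1 = Q AND P = 0 AND 0 = 0
N2 = NOT P = NOT 0 = 1
N3 = N1 AND N2 = 0 AND 1 = 0
N4 = R AND N1 = 1 AND 0 = 0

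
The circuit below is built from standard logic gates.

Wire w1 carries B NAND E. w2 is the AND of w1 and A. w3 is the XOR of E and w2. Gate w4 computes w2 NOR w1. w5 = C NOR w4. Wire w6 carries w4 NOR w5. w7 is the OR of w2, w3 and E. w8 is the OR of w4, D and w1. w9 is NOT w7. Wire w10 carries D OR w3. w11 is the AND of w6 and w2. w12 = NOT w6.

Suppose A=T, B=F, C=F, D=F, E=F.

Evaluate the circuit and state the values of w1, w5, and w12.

w1 = T  w5 = T  w12 = T

w1 = B NAND E = F NAND F = T
w2 = w1 AND A = T AND T = T
w4 = w2 NOR w1 = T NOR T = F
w5 = C NOR w4 = F NOR F = T
w6 = w4 NOR w5 = F NOR T = F
w12 = NOT w6 = NOT F = T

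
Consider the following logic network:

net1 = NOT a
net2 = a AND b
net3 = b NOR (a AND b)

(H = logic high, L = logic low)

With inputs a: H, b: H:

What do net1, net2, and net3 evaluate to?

net1 = L; net2 = H; net3 = L

net1 = NOT H = L
net2 = H AND H = H
net3 = H NOR (H AND H) = L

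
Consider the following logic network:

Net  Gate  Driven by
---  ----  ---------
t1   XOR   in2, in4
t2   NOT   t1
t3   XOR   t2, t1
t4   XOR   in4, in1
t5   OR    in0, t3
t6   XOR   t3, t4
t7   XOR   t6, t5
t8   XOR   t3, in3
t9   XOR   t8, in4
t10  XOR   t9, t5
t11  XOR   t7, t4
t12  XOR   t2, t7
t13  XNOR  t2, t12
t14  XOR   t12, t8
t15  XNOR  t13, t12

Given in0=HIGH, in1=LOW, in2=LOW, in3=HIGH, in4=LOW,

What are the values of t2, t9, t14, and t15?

t2 = HIGH, t9 = LOW, t14 = HIGH, t15 = HIGH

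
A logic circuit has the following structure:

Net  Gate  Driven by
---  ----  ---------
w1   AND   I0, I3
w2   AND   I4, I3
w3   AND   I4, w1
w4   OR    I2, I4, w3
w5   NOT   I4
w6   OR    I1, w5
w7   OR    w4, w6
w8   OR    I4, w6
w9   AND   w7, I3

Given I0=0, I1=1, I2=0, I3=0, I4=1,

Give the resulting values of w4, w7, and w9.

w4 = 1, w7 = 1, w9 = 0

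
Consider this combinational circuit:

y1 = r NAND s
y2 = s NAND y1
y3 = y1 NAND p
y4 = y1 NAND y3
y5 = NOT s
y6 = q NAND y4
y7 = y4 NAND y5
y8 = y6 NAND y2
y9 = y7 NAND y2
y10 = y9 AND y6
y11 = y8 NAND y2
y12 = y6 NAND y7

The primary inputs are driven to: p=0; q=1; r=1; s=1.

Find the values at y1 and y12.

y1 = r NAND s = 1 NAND 1 = 0
y3 = y1 NAND p = 0 NAND 0 = 1
y4 = y1 NAND y3 = 0 NAND 1 = 1
y5 = NOT s = NOT 1 = 0
y6 = q NAND y4 = 1 NAND 1 = 0
y7 = y4 NAND y5 = 1 NAND 0 = 1
y12 = y6 NAND y7 = 0 NAND 1 = 1

y1 = 0, y12 = 1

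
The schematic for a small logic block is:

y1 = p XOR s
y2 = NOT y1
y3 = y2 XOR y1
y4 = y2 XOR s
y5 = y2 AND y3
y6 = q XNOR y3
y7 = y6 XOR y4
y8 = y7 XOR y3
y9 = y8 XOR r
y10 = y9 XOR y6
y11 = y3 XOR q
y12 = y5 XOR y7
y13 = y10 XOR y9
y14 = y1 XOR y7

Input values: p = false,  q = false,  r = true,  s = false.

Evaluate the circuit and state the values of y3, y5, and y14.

y1 = p XOR s = false XOR false = false
y2 = NOT y1 = NOT false = true
y3 = y2 XOR y1 = true XOR false = true
y4 = y2 XOR s = true XOR false = true
y5 = y2 AND y3 = true AND true = true
y6 = q XNOR y3 = false XNOR true = false
y7 = y6 XOR y4 = false XOR true = true
y14 = y1 XOR y7 = false XOR true = true

y3 = true; y5 = true; y14 = true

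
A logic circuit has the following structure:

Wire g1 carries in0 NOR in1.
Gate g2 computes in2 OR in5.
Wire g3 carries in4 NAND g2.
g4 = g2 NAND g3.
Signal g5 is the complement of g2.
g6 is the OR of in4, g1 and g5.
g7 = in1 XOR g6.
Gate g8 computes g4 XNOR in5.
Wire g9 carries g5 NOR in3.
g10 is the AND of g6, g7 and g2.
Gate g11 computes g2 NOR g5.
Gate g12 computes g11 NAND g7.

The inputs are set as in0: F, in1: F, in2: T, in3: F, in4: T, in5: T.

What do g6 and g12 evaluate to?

g6 = T, g12 = T

g1 = in0 NOR in1 = F NOR F = T
g2 = in2 OR in5 = T OR T = T
g5 = NOT g2 = NOT T = F
g6 = in4 OR g1 OR g5 = T OR T OR F = T
g7 = in1 XOR g6 = F XOR T = T
g11 = g2 NOR g5 = T NOR F = F
g12 = g11 NAND g7 = F NAND T = T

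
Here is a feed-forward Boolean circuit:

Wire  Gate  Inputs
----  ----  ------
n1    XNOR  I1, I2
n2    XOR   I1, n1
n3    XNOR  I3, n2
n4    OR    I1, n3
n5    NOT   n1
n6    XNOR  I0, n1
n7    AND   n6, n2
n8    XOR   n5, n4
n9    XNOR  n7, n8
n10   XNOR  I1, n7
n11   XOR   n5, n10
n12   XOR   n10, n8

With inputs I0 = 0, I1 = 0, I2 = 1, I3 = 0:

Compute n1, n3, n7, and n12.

n1 = 0, n3 = 1, n7 = 0, n12 = 1

n1 = I1 XNOR I2 = 0 XNOR 1 = 0
n2 = I1 XOR n1 = 0 XOR 0 = 0
n3 = I3 XNOR n2 = 0 XNOR 0 = 1
n4 = I1 OR n3 = 0 OR 1 = 1
n5 = NOT n1 = NOT 0 = 1
n6 = I0 XNOR n1 = 0 XNOR 0 = 1
n7 = n6 AND n2 = 1 AND 0 = 0
n8 = n5 XOR n4 = 1 XOR 1 = 0
n10 = I1 XNOR n7 = 0 XNOR 0 = 1
n12 = n10 XOR n8 = 1 XOR 0 = 1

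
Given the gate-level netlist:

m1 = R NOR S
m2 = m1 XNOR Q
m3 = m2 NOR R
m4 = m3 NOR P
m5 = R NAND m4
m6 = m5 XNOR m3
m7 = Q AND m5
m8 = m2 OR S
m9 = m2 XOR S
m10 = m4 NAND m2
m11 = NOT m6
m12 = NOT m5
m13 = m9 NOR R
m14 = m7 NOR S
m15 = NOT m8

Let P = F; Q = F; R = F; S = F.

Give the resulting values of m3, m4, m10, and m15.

m1 = R NOR S = F NOR F = T
m2 = m1 XNOR Q = T XNOR F = F
m3 = m2 NOR R = F NOR F = T
m4 = m3 NOR P = T NOR F = F
m8 = m2 OR S = F OR F = F
m10 = m4 NAND m2 = F NAND F = T
m15 = NOT m8 = NOT F = T

m3 = T  m4 = F  m10 = T  m15 = T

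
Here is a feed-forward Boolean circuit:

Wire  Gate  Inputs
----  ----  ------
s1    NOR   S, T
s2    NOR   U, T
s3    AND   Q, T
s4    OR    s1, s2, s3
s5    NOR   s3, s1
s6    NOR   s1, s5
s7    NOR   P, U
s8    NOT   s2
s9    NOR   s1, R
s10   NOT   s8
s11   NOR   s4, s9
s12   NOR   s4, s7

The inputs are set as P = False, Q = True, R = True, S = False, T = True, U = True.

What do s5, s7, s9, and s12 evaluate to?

s5 = False  s7 = False  s9 = False  s12 = False

s1 = S NOR T = False NOR True = False
s2 = U NOR T = True NOR True = False
s3 = Q AND T = True AND True = True
s4 = s1 OR s2 OR s3 = False OR False OR True = True
s5 = s3 NOR s1 = True NOR False = False
s7 = P NOR U = False NOR True = False
s9 = s1 NOR R = False NOR True = False
s12 = s4 NOR s7 = True NOR False = False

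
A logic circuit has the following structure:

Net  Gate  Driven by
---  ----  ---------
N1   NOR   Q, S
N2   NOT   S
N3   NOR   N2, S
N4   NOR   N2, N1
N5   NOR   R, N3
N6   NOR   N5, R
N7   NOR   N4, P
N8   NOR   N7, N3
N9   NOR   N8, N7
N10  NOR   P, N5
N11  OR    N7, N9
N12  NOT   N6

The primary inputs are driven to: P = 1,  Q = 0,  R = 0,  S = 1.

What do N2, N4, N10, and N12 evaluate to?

N2 = 0, N4 = 1, N10 = 0, N12 = 1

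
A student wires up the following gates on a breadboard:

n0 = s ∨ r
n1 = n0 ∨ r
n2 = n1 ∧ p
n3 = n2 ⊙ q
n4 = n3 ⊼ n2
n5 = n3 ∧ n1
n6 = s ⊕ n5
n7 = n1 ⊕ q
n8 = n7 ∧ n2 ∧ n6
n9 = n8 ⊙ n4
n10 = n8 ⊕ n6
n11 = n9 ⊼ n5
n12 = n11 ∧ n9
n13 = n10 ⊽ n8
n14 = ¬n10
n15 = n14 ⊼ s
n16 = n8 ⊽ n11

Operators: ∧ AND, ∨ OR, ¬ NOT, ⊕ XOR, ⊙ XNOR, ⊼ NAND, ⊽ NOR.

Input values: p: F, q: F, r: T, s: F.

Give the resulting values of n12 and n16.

n12 = F, n16 = F

n0 = s OR r = F OR T = T
n1 = n0 OR r = T OR T = T
n2 = n1 AND p = T AND F = F
n3 = n2 XNOR q = F XNOR F = T
n4 = n3 NAND n2 = T NAND F = T
n5 = n3 AND n1 = T AND T = T
n6 = s XOR n5 = F XOR T = T
n7 = n1 XOR q = T XOR F = T
n8 = n7 AND n2 AND n6 = T AND F AND T = F
n9 = n8 XNOR n4 = F XNOR T = F
n11 = n9 NAND n5 = F NAND T = T
n12 = n11 AND n9 = T AND F = F
n16 = n8 NOR n11 = F NOR T = F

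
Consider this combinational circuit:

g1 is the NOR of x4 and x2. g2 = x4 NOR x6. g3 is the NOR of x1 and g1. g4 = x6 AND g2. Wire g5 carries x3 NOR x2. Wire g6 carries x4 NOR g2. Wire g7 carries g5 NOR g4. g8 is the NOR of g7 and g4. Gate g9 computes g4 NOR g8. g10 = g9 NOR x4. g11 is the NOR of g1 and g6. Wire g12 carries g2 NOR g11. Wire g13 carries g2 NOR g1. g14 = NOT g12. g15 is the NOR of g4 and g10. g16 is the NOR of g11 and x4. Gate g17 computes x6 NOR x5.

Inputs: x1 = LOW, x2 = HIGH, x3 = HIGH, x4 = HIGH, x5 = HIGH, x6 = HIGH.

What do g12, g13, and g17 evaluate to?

g12 = LOW; g13 = HIGH; g17 = LOW

g1 = x4 NOR x2 = HIGH NOR HIGH = LOW
g2 = x4 NOR x6 = HIGH NOR HIGH = LOW
g6 = x4 NOR g2 = HIGH NOR LOW = LOW
g11 = g1 NOR g6 = LOW NOR LOW = HIGH
g12 = g2 NOR g11 = LOW NOR HIGH = LOW
g13 = g2 NOR g1 = LOW NOR LOW = HIGH
g17 = x6 NOR x5 = HIGH NOR HIGH = LOW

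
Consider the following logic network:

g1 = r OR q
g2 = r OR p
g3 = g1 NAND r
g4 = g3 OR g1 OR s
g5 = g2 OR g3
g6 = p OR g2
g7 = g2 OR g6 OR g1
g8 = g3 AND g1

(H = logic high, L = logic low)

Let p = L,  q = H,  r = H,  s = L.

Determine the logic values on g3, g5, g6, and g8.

g1 = r OR q = H OR H = H
g2 = r OR p = H OR L = H
g3 = g1 NAND r = H NAND H = L
g5 = g2 OR g3 = H OR L = H
g6 = p OR g2 = L OR H = H
g8 = g3 AND g1 = L AND H = L

g3 = L; g5 = H; g6 = H; g8 = L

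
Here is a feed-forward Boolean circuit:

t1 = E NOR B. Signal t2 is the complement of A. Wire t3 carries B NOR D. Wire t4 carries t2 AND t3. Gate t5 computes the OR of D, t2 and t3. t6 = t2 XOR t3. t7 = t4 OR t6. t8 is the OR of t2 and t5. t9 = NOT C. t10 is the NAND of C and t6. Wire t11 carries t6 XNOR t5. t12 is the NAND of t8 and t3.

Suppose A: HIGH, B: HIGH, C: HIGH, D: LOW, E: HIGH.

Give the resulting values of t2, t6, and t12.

t2 = LOW  t6 = LOW  t12 = HIGH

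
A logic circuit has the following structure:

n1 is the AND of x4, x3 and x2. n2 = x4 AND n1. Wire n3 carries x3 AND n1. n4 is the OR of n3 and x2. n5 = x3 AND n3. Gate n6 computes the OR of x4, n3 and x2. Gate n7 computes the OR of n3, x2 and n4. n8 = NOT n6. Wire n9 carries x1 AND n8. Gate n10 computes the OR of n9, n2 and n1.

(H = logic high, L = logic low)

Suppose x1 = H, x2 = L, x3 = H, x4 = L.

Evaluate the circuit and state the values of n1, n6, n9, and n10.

n1 = L, n6 = L, n9 = H, n10 = H

n1 = x4 AND x3 AND x2 = L AND H AND L = L
n2 = x4 AND n1 = L AND L = L
n3 = x3 AND n1 = H AND L = L
n6 = x4 OR n3 OR x2 = L OR L OR L = L
n8 = NOT n6 = NOT L = H
n9 = x1 AND n8 = H AND H = H
n10 = n9 OR n2 OR n1 = H OR L OR L = H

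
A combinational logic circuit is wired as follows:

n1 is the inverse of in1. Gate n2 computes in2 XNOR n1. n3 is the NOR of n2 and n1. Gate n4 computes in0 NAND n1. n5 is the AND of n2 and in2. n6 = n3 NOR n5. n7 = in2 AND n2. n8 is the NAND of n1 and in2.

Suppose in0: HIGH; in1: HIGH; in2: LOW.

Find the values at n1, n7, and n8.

n1 = LOW  n7 = LOW  n8 = HIGH

n1 = NOT in1 = NOT HIGH = LOW
n2 = in2 XNOR n1 = LOW XNOR LOW = HIGH
n7 = in2 AND n2 = LOW AND HIGH = LOW
n8 = n1 NAND in2 = LOW NAND LOW = HIGH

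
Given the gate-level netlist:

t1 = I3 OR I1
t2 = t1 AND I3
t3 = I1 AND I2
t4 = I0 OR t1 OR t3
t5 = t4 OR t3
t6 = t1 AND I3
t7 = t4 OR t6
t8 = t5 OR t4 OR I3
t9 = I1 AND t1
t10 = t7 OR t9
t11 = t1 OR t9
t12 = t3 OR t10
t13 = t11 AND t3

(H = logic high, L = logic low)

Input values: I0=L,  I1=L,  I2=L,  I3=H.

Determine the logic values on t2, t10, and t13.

t1 = I3 OR I1 = H OR L = H
t2 = t1 AND I3 = H AND H = H
t3 = I1 AND I2 = L AND L = L
t4 = I0 OR t1 OR t3 = L OR H OR L = H
t6 = t1 AND I3 = H AND H = H
t7 = t4 OR t6 = H OR H = H
t9 = I1 AND t1 = L AND H = L
t10 = t7 OR t9 = H OR L = H
t11 = t1 OR t9 = H OR L = H
t13 = t11 AND t3 = H AND L = L

t2 = H; t10 = H; t13 = L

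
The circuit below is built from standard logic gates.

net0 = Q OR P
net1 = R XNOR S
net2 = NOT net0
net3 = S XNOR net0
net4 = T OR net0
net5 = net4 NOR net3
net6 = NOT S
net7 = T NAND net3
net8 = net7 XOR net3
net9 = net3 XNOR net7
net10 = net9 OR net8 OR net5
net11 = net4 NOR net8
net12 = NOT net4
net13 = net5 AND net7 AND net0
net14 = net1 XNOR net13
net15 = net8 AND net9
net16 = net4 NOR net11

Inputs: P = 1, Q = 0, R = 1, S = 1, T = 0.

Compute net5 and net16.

net5 = 0, net16 = 0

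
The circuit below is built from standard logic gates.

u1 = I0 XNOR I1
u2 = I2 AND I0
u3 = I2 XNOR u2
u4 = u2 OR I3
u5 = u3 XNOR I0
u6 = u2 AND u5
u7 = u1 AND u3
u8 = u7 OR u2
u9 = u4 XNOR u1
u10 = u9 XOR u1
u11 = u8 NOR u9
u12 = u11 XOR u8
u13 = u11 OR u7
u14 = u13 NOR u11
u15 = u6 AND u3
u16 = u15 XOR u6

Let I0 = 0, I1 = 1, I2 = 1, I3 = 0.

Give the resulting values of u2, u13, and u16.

u2 = 0  u13 = 0  u16 = 0

u1 = I0 XNOR I1 = 0 XNOR 1 = 0
u2 = I2 AND I0 = 1 AND 0 = 0
u3 = I2 XNOR u2 = 1 XNOR 0 = 0
u4 = u2 OR I3 = 0 OR 0 = 0
u5 = u3 XNOR I0 = 0 XNOR 0 = 1
u6 = u2 AND u5 = 0 AND 1 = 0
u7 = u1 AND u3 = 0 AND 0 = 0
u8 = u7 OR u2 = 0 OR 0 = 0
u9 = u4 XNOR u1 = 0 XNOR 0 = 1
u11 = u8 NOR u9 = 0 NOR 1 = 0
u13 = u11 OR u7 = 0 OR 0 = 0
u15 = u6 AND u3 = 0 AND 0 = 0
u16 = u15 XOR u6 = 0 XOR 0 = 0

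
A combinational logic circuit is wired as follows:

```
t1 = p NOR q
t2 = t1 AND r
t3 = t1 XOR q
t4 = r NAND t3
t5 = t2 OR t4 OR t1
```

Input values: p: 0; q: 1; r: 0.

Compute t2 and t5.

t2 = 0, t5 = 1

t1 = p NOR q = 0 NOR 1 = 0
t2 = t1 AND r = 0 AND 0 = 0
t3 = t1 XOR q = 0 XOR 1 = 1
t4 = r NAND t3 = 0 NAND 1 = 1
t5 = t2 OR t4 OR t1 = 0 OR 1 OR 0 = 1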